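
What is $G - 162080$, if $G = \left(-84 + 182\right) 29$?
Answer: $-159238$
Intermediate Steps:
$G = 2842$ ($G = 98 \cdot 29 = 2842$)
$G - 162080 = 2842 - 162080 = -159238$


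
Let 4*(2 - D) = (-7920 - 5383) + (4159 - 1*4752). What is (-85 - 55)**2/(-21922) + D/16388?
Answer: -30625491/44907217 ≈ -0.68197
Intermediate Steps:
D = 3476 (D = 2 - ((-7920 - 5383) + (4159 - 1*4752))/4 = 2 - (-13303 + (4159 - 4752))/4 = 2 - (-13303 - 593)/4 = 2 - 1/4*(-13896) = 2 + 3474 = 3476)
(-85 - 55)**2/(-21922) + D/16388 = (-85 - 55)**2/(-21922) + 3476/16388 = (-140)**2*(-1/21922) + 3476*(1/16388) = 19600*(-1/21922) + 869/4097 = -9800/10961 + 869/4097 = -30625491/44907217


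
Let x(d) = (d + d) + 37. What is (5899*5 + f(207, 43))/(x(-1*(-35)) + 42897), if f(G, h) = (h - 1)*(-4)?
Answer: 29327/43004 ≈ 0.68196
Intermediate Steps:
x(d) = 37 + 2*d (x(d) = 2*d + 37 = 37 + 2*d)
f(G, h) = 4 - 4*h (f(G, h) = (-1 + h)*(-4) = 4 - 4*h)
(5899*5 + f(207, 43))/(x(-1*(-35)) + 42897) = (5899*5 + (4 - 4*43))/((37 + 2*(-1*(-35))) + 42897) = (29495 + (4 - 172))/((37 + 2*35) + 42897) = (29495 - 168)/((37 + 70) + 42897) = 29327/(107 + 42897) = 29327/43004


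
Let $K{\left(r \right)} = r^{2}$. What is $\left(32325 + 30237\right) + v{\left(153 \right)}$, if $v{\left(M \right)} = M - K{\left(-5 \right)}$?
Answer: $62690$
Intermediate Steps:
$v{\left(M \right)} = -25 + M$ ($v{\left(M \right)} = M - \left(-5\right)^{2} = M - 25 = -25 + M$)
$\left(32325 + 30237\right) + v{\left(153 \right)} = \left(32325 + 30237\right) + \left(-25 + 153\right) = 62562 + 128 = 62690$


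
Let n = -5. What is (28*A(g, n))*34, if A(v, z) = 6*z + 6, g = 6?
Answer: -22848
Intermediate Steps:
A(v, z) = 6 + 6*z
(28*A(g, n))*34 = (28*(6 + 6*(-5)))*34 = (28*(6 - 30))*34 = (28*(-24))*34 = -672*34 = -22848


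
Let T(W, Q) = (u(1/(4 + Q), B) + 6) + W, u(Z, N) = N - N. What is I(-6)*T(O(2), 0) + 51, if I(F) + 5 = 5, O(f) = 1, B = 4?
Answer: 51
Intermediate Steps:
I(F) = 0 (I(F) = -5 + 5 = 0)
u(Z, N) = 0
T(W, Q) = 6 + W (T(W, Q) = (0 + 6) + W = 6 + W)
I(-6)*T(O(2), 0) + 51 = 0*(6 + 1) + 51 = 0*7 + 51 = 0 + 51 = 51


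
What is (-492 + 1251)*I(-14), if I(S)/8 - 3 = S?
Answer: -66792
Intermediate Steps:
I(S) = 24 + 8*S
(-492 + 1251)*I(-14) = (-492 + 1251)*(24 + 8*(-14)) = 759*(24 - 112) = 759*(-88) = -66792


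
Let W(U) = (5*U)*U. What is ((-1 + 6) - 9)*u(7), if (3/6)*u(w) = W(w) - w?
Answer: -1904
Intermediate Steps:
W(U) = 5*U²
u(w) = -2*w + 10*w² (u(w) = 2*(5*w² - w) = 2*(-w + 5*w²) = -2*w + 10*w²)
((-1 + 6) - 9)*u(7) = ((-1 + 6) - 9)*(2*7*(-1 + 5*7)) = (5 - 9)*(2*7*(-1 + 35)) = -8*7*34 = -4*476 = -1904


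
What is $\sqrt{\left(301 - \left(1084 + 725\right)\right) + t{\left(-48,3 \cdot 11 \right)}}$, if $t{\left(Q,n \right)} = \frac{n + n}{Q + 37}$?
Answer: $i \sqrt{1514} \approx 38.91 i$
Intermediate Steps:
$t{\left(Q,n \right)} = \frac{2 n}{37 + Q}$
$\sqrt{\left(301 - \left(1084 + 725\right)\right) + t{\left(-48,3 \cdot 11 \right)}} = \sqrt{\left(301 - \left(1084 + 725\right)\right) + \frac{2 \cdot 3 \cdot 11}{37 - 48}} = \sqrt{\left(301 - 1809\right) + 2 \cdot 33 \frac{1}{-11}} = \sqrt{\left(301 - 1809\right) + 2 \cdot 33 \left(- \frac{1}{11}\right)} = \sqrt{-1508 - 6} = \sqrt{-1514} = i \sqrt{1514}$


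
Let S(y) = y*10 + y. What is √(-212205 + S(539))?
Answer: 2*I*√51569 ≈ 454.18*I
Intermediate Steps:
S(y) = 11*y (S(y) = 10*y + y = 11*y)
√(-212205 + S(539)) = √(-212205 + 11*539) = √(-212205 + 5929) = √(-206276) = 2*I*√51569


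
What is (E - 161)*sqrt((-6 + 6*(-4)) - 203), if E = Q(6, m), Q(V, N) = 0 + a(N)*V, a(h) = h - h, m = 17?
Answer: -161*I*sqrt(233) ≈ -2457.6*I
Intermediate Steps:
a(h) = 0
Q(V, N) = 0 (Q(V, N) = 0 + 0*V = 0 + 0 = 0)
E = 0
(E - 161)*sqrt((-6 + 6*(-4)) - 203) = (0 - 161)*sqrt((-6 + 6*(-4)) - 203) = -161*sqrt((-6 - 24) - 203) = -161*sqrt(-30 - 203) = -161*I*sqrt(233)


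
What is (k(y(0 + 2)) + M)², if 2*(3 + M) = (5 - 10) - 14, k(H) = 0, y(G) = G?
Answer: 625/4 ≈ 156.25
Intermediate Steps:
M = -25/2 (M = -3 + ((5 - 10) - 14)/2 = -3 + (-5 - 14)/2 = -3 + (½)*(-19) = -3 - 19/2 = -25/2 ≈ -12.500)
(k(y(0 + 2)) + M)² = (0 - 25/2)² = (-25/2)² = 625/4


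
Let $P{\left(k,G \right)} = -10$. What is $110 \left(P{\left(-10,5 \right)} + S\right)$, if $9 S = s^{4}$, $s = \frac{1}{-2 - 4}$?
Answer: $- \frac{6415145}{5832} \approx -1100.0$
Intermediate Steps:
$s = - \frac{1}{6}$ ($s = \frac{1}{-6} = - \frac{1}{6} \approx -0.16667$)
$S = \frac{1}{11664}$ ($S = \frac{\left(- \frac{1}{6}\right)^{4}}{9} = \frac{1}{9} \cdot \frac{1}{1296} = \frac{1}{11664} \approx 8.5734 \cdot 10^{-5}$)
$110 \left(P{\left(-10,5 \right)} + S\right) = 110 \left(-10 + \frac{1}{11664}\right) = 110 \left(- \frac{116639}{11664}\right) = - \frac{6415145}{5832}$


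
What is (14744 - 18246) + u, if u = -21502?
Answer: -25004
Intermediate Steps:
(14744 - 18246) + u = (14744 - 18246) - 21502 = -3502 - 21502 = -25004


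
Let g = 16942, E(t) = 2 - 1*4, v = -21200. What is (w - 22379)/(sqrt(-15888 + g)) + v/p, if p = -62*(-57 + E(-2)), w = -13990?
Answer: -10600/1829 - 36369*sqrt(1054)/1054 ≈ -1126.0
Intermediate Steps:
E(t) = -2 (E(t) = 2 - 4 = -2)
p = 3658 (p = -62*(-57 - 2) = -62*(-59) = 3658)
(w - 22379)/(sqrt(-15888 + g)) + v/p = (-13990 - 22379)/(sqrt(-15888 + 16942)) - 21200/3658 = -36369*sqrt(1054)/1054 - 21200*1/3658 = -36369*sqrt(1054)/1054 - 10600/1829 = -10600/1829 - 36369*sqrt(1054)/1054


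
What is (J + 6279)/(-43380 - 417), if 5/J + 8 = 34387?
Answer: -215865746/1505697063 ≈ -0.14337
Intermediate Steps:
J = 5/34379 (J = 5/(-8 + 34387) = 5/34379 ≈ 0.00014544)
(J + 6279)/(-43380 - 417) = (5/34379 + 6279)/(-43380 - 417) = (215865746/34379)/(-43797) = (215865746/34379)*(-1/43797) = -215865746/1505697063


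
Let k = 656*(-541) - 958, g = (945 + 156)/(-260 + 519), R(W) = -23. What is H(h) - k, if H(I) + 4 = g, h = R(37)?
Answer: 92166251/259 ≈ 3.5585e+5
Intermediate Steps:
g = 1101/259 ≈ 4.2510
h = -23
H(I) = 65/259 (H(I) = -4 + 1101/259 = 65/259)
k = -355854 (k = -354896 - 958 = -355854)
H(h) - k = 65/259 - 1*(-355854) = 65/259 + 355854 = 92166251/259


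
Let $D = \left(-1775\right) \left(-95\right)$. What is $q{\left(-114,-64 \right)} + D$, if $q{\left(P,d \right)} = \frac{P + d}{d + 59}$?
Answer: $\frac{843303}{5} \approx 1.6866 \cdot 10^{5}$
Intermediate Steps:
$D = 168625$
$q{\left(P,d \right)} = \frac{P + d}{59 + d}$
$q{\left(-114,-64 \right)} + D = \frac{-114 - 64}{59 - 64} + 168625 = \frac{1}{-5} \left(-178\right) + 168625 = \left(- \frac{1}{5}\right) \left(-178\right) + 168625 = \frac{178}{5} + 168625 = \frac{843303}{5}$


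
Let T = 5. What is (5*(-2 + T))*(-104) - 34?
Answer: -1594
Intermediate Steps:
(5*(-2 + T))*(-104) - 34 = (5*(-2 + 5))*(-104) - 34 = (5*3)*(-104) - 34 = 15*(-104) - 34 = -1560 - 34 = -1594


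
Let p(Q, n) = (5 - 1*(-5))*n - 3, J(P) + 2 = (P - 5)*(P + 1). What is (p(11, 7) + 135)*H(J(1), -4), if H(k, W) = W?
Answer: -808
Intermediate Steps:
J(P) = -2 + (1 + P)*(-5 + P) (J(P) = -2 + (P - 5)*(P + 1) = -2 + (-5 + P)*(1 + P) = -2 + (1 + P)*(-5 + P))
p(Q, n) = -3 + 10*n (p(Q, n) = (5 + 5)*n - 3 = 10*n - 3 = -3 + 10*n)
(p(11, 7) + 135)*H(J(1), -4) = ((-3 + 10*7) + 135)*(-4) = ((-3 + 70) + 135)*(-4) = (67 + 135)*(-4) = 202*(-4) = -808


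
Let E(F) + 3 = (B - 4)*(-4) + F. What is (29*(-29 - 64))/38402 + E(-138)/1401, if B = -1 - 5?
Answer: -7657099/53801202 ≈ -0.14232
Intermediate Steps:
B = -6
E(F) = 37 + F (E(F) = -3 + ((-6 - 4)*(-4) + F) = -3 + (-10*(-4) + F) = -3 + (40 + F) = 37 + F)
(29*(-29 - 64))/38402 + E(-138)/1401 = (29*(-29 - 64))/38402 + (37 - 138)/1401 = (29*(-93))*(1/38402) - 101*1/1401 = -2697*1/38402 - 101/1401 = -2697/38402 - 101/1401 = -7657099/53801202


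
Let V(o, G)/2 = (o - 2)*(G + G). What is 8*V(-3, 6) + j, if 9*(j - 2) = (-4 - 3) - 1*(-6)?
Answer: -8623/9 ≈ -958.11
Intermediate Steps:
V(o, G) = 4*G*(-2 + o) (V(o, G) = 2*((o - 2)*(G + G)) = 2*((-2 + o)*(2*G)) = 2*(2*G*(-2 + o)) = 4*G*(-2 + o))
j = 17/9 (j = 2 + ((-4 - 3) - 1*(-6))/9 = 2 + (-7 + 6)/9 = 2 + (⅑)*(-1) = 2 - ⅑ = 17/9 ≈ 1.8889)
8*V(-3, 6) + j = 8*(4*6*(-2 - 3)) + 17/9 = 8*(4*6*(-5)) + 17/9 = 8*(-120) + 17/9 = -960 + 17/9 = -8623/9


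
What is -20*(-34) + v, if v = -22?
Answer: 658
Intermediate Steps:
-20*(-34) + v = -20*(-34) - 22 = 680 - 22 = 658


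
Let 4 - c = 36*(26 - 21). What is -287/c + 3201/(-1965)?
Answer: 193/115280 ≈ 0.0016742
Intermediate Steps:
c = -176 (c = 4 - 36*(26 - 21) = 4 - 36*5 = 4 - 1*180 = 4 - 180 = -176)
-287/c + 3201/(-1965) = -287/(-176) + 3201/(-1965) = -287*(-1/176) + 3201*(-1/1965) = 287/176 - 1067/655 = 193/115280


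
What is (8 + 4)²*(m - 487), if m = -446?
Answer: -134352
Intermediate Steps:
(8 + 4)²*(m - 487) = (8 + 4)²*(-446 - 487) = 12²*(-933) = 144*(-933) = -134352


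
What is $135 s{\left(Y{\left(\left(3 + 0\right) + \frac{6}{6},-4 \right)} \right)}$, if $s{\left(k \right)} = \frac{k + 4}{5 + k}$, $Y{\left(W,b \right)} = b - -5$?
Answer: $\frac{225}{2} \approx 112.5$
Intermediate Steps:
$Y{\left(W,b \right)} = 5 + b$ ($Y{\left(W,b \right)} = b + 5 = 5 + b$)
$s{\left(k \right)} = \frac{4 + k}{5 + k}$
$135 s{\left(Y{\left(\left(3 + 0\right) + \frac{6}{6},-4 \right)} \right)} = 135 \frac{4 + \left(5 - 4\right)}{5 + \left(5 - 4\right)} = 135 \frac{4 + 1}{5 + 1} = 135 \cdot \frac{1}{6} \cdot 5 = 135 \cdot \frac{5}{6} = \frac{225}{2}$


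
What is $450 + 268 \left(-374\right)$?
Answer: $-99782$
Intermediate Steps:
$450 + 268 \left(-374\right) = 450 - 100232 = -99782$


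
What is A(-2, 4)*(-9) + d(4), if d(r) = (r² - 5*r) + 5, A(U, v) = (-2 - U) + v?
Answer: -35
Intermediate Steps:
A(U, v) = -2 + v - U
d(r) = 5 + r² - 5*r
A(-2, 4)*(-9) + d(4) = (-2 + 4 - 1*(-2))*(-9) + (5 + 4² - 5*4) = (-2 + 4 + 2)*(-9) + (5 + 16 - 20) = 4*(-9) + 1 = -36 + 1 = -35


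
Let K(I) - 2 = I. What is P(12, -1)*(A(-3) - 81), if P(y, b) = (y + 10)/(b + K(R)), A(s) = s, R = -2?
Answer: 1848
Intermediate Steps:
K(I) = 2 + I
P(y, b) = (10 + y)/b (P(y, b) = (y + 10)/(b + (2 - 2)) = (10 + y)/(b + 0) = (10 + y)/b)
P(12, -1)*(A(-3) - 81) = ((10 + 12)/(-1))*(-3 - 81) = -1*22*(-84) = -22*(-84) = 1848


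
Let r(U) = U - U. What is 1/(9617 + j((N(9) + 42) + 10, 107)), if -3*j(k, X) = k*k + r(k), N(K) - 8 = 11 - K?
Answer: 3/25007 ≈ 0.00011997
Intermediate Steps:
r(U) = 0
N(K) = 19 - K (N(K) = 8 + (11 - K) = 19 - K)
j(k, X) = -k²/3 (j(k, X) = -(k*k + 0)/3 = -(k² + 0)/3 = -k²/3)
1/(9617 + j((N(9) + 42) + 10, 107)) = 1/(9617 - (((19 - 1*9) + 42) + 10)²/3) = 1/(9617 - (((19 - 9) + 42) + 10)²/3) = 1/(9617 - ((10 + 42) + 10)²/3) = 1/(9617 - (52 + 10)²/3) = 1/(9617 - ⅓*62²) = 1/(9617 - ⅓*3844) = 1/(9617 - 3844/3) = 1/(25007/3) = 3/25007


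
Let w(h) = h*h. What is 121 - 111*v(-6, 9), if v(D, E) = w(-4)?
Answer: -1655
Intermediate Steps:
w(h) = h²
v(D, E) = 16 (v(D, E) = (-4)² = 16)
121 - 111*v(-6, 9) = 121 - 111*16 = 121 - 1776 = -1655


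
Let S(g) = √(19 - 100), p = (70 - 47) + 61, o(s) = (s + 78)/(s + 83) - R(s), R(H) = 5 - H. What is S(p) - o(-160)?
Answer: 12623/77 + 9*I ≈ 163.94 + 9.0*I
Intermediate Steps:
o(s) = -5 + s + (78 + s)/(83 + s) (o(s) = (s + 78)/(s + 83) - (5 - s) = (78 + s)/(83 + s) + (-5 + s) = -5 + s + (78 + s)/(83 + s))
p = 84 (p = 23 + 61 = 84)
S(g) = 9*I (S(g) = √(-81) = 9*I)
S(p) - o(-160) = 9*I - (-337 + (-160)² + 79*(-160))/(83 - 160) = 9*I - (-337 + 25600 - 12640)/(-77) = 9*I - (-1)*12623/77 = 9*I - 1*(-12623/77) = 9*I + 12623/77 = 12623/77 + 9*I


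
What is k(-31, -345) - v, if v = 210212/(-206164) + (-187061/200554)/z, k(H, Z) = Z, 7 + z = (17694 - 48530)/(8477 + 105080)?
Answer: -2937111495484912037/8535419328029790 ≈ -344.11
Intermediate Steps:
z = -825735/113557 (z = -7 + (17694 - 48530)/(8477 + 105080) = -7 - 30836/113557 = -825735/113557 ≈ -7.2715)
v = -7608172685365513/8535419328029790 (v = 210212/(-206164) + (-187061/200554)/(-825735/113557) = 210212*(-1/206164) - 187061*1/200554*(-113557/825735) = -52553/51541 - 187061/200554*(-113557/825735) = -52553/51541 + 21242085977/165604457190 = -7608172685365513/8535419328029790 ≈ -0.89137)
k(-31, -345) - v = -345 - 1*(-7608172685365513/8535419328029790) = -345 + 7608172685365513/8535419328029790 = -2937111495484912037/8535419328029790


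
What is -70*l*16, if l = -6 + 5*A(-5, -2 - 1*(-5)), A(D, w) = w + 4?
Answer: -32480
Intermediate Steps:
A(D, w) = 4 + w
l = 29 (l = -6 + 5*(4 + (-2 - 1*(-5))) = -6 + 5*(4 + (-2 + 5)) = -6 + 5*(4 + 3) = -6 + 5*7 = -6 + 35 = 29)
-70*l*16 = -70*29*16 = -2030*16 = -32480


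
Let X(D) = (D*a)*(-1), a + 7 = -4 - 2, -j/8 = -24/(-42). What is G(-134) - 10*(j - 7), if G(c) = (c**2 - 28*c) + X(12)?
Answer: 153858/7 ≈ 21980.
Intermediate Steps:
j = -32/7 (j = -(-192)/(-42) = -(-192)*(-1)/42 = -8*4/7 = -32/7 ≈ -4.5714)
a = -13 (a = -7 + (-4 - 2) = -7 - 6 = -13)
X(D) = 13*D (X(D) = (D*(-13))*(-1) = -13*D*(-1) = 13*D)
G(c) = 156 + c**2 - 28*c (G(c) = (c**2 - 28*c) + 13*12 = (c**2 - 28*c) + 156 = 156 + c**2 - 28*c)
G(-134) - 10*(j - 7) = (156 + (-134)**2 - 28*(-134)) - 10*(-32/7 - 7) = (156 + 17956 + 3752) - 10*(-81)/7 = 21864 - 1*(-810/7) = 21864 + 810/7 = 153858/7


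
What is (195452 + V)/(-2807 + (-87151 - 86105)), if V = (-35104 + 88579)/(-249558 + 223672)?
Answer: -5059416997/4557566818 ≈ -1.1101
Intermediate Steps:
V = -53475/25886 (V = 53475/(-25886) = 53475*(-1/25886) = -53475/25886 ≈ -2.0658)
(195452 + V)/(-2807 + (-87151 - 86105)) = (195452 - 53475/25886)/(-2807 + (-87151 - 86105)) = 5059416997/(25886*(-2807 - 173256)) = (5059416997/25886)/(-176063) = (5059416997/25886)*(-1/176063) = -5059416997/4557566818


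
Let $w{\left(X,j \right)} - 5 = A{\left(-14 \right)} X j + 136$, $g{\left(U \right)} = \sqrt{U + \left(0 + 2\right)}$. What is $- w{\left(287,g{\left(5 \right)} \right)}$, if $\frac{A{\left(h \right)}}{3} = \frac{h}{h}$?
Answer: $-141 - 861 \sqrt{7} \approx -2419.0$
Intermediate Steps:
$g{\left(U \right)} = \sqrt{2 + U}$ ($g{\left(U \right)} = \sqrt{U + 2} = \sqrt{2 + U}$)
$A{\left(h \right)} = 3$ ($A{\left(h \right)} = 3 \frac{h}{h} = 3 \cdot 1 = 3$)
$w{\left(X,j \right)} = 141 + 3 X j$ ($w{\left(X,j \right)} = 5 + \left(3 X j + 136\right) = 5 + \left(136 + 3 X j\right) = 141 + 3 X j$)
$- w{\left(287,g{\left(5 \right)} \right)} = - (141 + 3 \cdot 287 \sqrt{2 + 5}) = - (141 + 3 \cdot 287 \sqrt{7}) = - (141 + 861 \sqrt{7}) = -141 - 861 \sqrt{7}$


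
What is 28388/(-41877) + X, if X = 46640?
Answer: 41555636/891 ≈ 46639.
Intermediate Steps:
28388/(-41877) + X = 28388/(-41877) + 46640 = 28388*(-1/41877) + 46640 = -604/891 + 46640 = 41555636/891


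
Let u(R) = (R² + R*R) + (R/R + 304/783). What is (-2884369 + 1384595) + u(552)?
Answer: -697155491/783 ≈ -8.9037e+5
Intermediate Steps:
u(R) = 1087/783 + 2*R² (u(R) = (R² + R²) + (1 + 304*(1/783)) = 2*R² + (1 + 304/783) = 2*R² + 1087/783 = 1087/783 + 2*R²)
(-2884369 + 1384595) + u(552) = (-2884369 + 1384595) + (1087/783 + 2*552²) = -1499774 + (1087/783 + 2*304704) = -1499774 + (1087/783 + 609408) = -1499774 + 477167551/783 = -697155491/783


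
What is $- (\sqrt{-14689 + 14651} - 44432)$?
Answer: $44432 - i \sqrt{38} \approx 44432.0 - 6.1644 i$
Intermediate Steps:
$- (\sqrt{-14689 + 14651} - 44432) = - (\sqrt{-38} - 44432) = - (i \sqrt{38} - 44432) = - (-44432 + i \sqrt{38}) = 44432 - i \sqrt{38}$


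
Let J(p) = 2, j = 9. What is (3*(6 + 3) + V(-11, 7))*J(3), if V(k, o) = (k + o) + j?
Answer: 64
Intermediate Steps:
V(k, o) = 9 + k + o (V(k, o) = (k + o) + 9 = 9 + k + o)
(3*(6 + 3) + V(-11, 7))*J(3) = (3*(6 + 3) + (9 - 11 + 7))*2 = (3*9 + 5)*2 = (27 + 5)*2 = 32*2 = 64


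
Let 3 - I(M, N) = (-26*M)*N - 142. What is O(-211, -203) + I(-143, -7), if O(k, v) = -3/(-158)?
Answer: 4135021/158 ≈ 26171.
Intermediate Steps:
I(M, N) = 145 + 26*M*N (I(M, N) = 3 - ((-26*M)*N - 142) = 3 - (-26*M*N - 142) = 3 - (-142 - 26*M*N) = 3 + (142 + 26*M*N) = 145 + 26*M*N)
O(k, v) = 3/158 (O(k, v) = -3*(-1/158) = 3/158)
O(-211, -203) + I(-143, -7) = 3/158 + (145 + 26*(-143)*(-7)) = 3/158 + (145 + 26026) = 3/158 + 26171 = 4135021/158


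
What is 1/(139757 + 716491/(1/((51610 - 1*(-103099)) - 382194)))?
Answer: -1/162990815378 ≈ -6.1353e-12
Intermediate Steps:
1/(139757 + 716491/(1/((51610 - 1*(-103099)) - 382194))) = 1/(139757 + 716491/(1/((51610 + 103099) - 382194))) = 1/(139757 + 716491/(1/(154709 - 382194))) = 1/(139757 + 716491/(1/(-227485))) = 1/(139757 + 716491/(-1/227485)) = 1/(139757 + 716491*(-227485)) = 1/(139757 - 162990955135) = 1/(-162990815378) = -1/162990815378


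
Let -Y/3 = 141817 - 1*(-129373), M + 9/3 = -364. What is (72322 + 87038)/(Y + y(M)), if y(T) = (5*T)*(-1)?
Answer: -31872/162347 ≈ -0.19632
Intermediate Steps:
M = -367 (M = -3 - 364 = -367)
y(T) = -5*T
Y = -813570 (Y = -3*(141817 - 1*(-129373)) = -3*(141817 + 129373) = -3*271190 = -813570)
(72322 + 87038)/(Y + y(M)) = (72322 + 87038)/(-813570 - 5*(-367)) = 159360/(-813570 + 1835) = 159360/(-811735) = 159360*(-1/811735) = -31872/162347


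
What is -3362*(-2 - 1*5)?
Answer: 23534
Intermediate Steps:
-3362*(-2 - 1*5) = -3362*(-2 - 5) = -3362*(-7) = 23534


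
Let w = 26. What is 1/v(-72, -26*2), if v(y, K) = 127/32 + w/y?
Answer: 288/1039 ≈ 0.27719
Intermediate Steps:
v(y, K) = 127/32 + 26/y
1/v(-72, -26*2) = 1/(127/32 + 26/(-72)) = 1/(127/32 + 26*(-1/72)) = 1/(127/32 - 13/36) = 1/(1039/288) = 288/1039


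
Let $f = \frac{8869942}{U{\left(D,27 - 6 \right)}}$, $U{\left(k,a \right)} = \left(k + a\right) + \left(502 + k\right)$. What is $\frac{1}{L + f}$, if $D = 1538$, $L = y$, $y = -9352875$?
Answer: $- \frac{61}{570375037} \approx -1.0695 \cdot 10^{-7}$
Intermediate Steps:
$L = -9352875$
$U{\left(k,a \right)} = 502 + a + 2 k$ ($U{\left(k,a \right)} = \left(a + k\right) + \left(502 + k\right) = 502 + a + 2 k$)
$f = \frac{150338}{61}$ ($f = \frac{8869942}{502 + \left(27 - 6\right) + 2 \cdot 1538} = \frac{8869942}{502 + \left(27 - 6\right) + 3076} = \frac{8869942}{502 + 21 + 3076} = \frac{8869942}{3599} = 8869942 \cdot \frac{1}{3599} = \frac{150338}{61} \approx 2464.6$)
$\frac{1}{L + f} = \frac{1}{-9352875 + \frac{150338}{61}} = \frac{1}{- \frac{570375037}{61}} = - \frac{61}{570375037}$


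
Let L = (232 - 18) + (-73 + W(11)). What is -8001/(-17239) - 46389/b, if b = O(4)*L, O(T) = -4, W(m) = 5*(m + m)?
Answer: 807732975/17307956 ≈ 46.668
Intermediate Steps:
W(m) = 10*m (W(m) = 5*(2*m) = 10*m)
L = 251 (L = (232 - 18) + (-73 + 10*11) = 214 + (-73 + 110) = 214 + 37 = 251)
b = -1004 (b = -4*251 = -1004)
-8001/(-17239) - 46389/b = -8001/(-17239) - 46389/(-1004) = -8001*(-1/17239) - 46389*(-1/1004) = 8001/17239 + 46389/1004 = 807732975/17307956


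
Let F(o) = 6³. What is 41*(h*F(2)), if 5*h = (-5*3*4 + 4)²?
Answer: 27772416/5 ≈ 5.5545e+6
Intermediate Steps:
F(o) = 216
h = 3136/5 (h = (-5*3*4 + 4)²/5 = (-15*4 + 4)²/5 = (-60 + 4)²/5 = (⅕)*(-56)² = (⅕)*3136 = 3136/5 ≈ 627.20)
41*(h*F(2)) = 41*((3136/5)*216) = 41*(677376/5) = 27772416/5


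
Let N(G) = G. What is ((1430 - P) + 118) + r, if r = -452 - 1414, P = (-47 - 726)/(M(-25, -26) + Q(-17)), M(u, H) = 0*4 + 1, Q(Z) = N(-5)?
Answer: -2045/4 ≈ -511.25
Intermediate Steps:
Q(Z) = -5
M(u, H) = 1 (M(u, H) = 0 + 1 = 1)
P = 773/4 (P = (-47 - 726)/(1 - 5) = -773/(-4) = -773*(-1/4) = 773/4 ≈ 193.25)
r = -1866
((1430 - P) + 118) + r = ((1430 - 1*773/4) + 118) - 1866 = ((1430 - 773/4) + 118) - 1866 = (4947/4 + 118) - 1866 = 5419/4 - 1866 = -2045/4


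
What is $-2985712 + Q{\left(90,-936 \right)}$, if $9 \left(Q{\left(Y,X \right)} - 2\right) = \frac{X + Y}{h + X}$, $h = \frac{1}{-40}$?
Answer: $- \frac{111787964350}{37441} \approx -2.9857 \cdot 10^{6}$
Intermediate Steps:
$h = - \frac{1}{40} \approx -0.025$
$Q{\left(Y,X \right)} = 2 + \frac{X + Y}{9 \left(- \frac{1}{40} + X\right)}$ ($Q{\left(Y,X \right)} = 2 + \frac{\left(X + Y\right) \frac{1}{- \frac{1}{40} + X}}{9} = 2 + \frac{\frac{1}{- \frac{1}{40} + X} \left(X + Y\right)}{9} = 2 + \frac{X + Y}{9 \left(- \frac{1}{40} + X\right)}$)
$-2985712 + Q{\left(90,-936 \right)} = -2985712 + \frac{2 \left(-9 + 20 \cdot 90 + 380 \left(-936\right)\right)}{9 \left(-1 + 40 \left(-936\right)\right)} = -2985712 + \frac{2 \left(-9 + 1800 - 355680\right)}{9 \left(-1 - 37440\right)} = -2985712 + \frac{2}{9} \frac{1}{-37441} \left(-353889\right) = -2985712 + \frac{2}{9} \left(- \frac{1}{37441}\right) \left(-353889\right) = -2985712 + \frac{78642}{37441} = - \frac{111787964350}{37441}$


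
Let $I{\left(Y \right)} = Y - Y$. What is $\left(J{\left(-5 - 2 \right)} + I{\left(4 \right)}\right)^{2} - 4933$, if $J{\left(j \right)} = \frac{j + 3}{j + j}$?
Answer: $- \frac{241713}{49} \approx -4932.9$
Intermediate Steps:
$J{\left(j \right)} = \frac{3 + j}{2 j}$
$I{\left(Y \right)} = 0$
$\left(J{\left(-5 - 2 \right)} + I{\left(4 \right)}\right)^{2} - 4933 = \left(\frac{3 - 7}{2 \left(-5 - 2\right)} + 0\right)^{2} - 4933 = \left(\frac{3 - 7}{2 \left(-7\right)} + 0\right)^{2} - 4933 = \left(\frac{1}{2} \left(- \frac{1}{7}\right) \left(-4\right) + 0\right)^{2} - 4933 = \left(\frac{2}{7} + 0\right)^{2} - 4933 = \left(\frac{2}{7}\right)^{2} - 4933 = \frac{4}{49} - 4933 = - \frac{241713}{49}$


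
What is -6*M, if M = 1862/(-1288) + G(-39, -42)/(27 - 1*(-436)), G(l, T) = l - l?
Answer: 399/46 ≈ 8.6739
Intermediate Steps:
G(l, T) = 0
M = -133/92 (M = 1862/(-1288) + 0/(27 - 1*(-436)) = 1862*(-1/1288) + 0/(27 + 436) = -133/92 + 0/463 = -133/92 + 0*(1/463) = -133/92 + 0 = -133/92 ≈ -1.4457)
-6*M = -6*(-133/92) = 399/46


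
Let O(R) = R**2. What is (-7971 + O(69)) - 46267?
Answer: -49477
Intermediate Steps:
(-7971 + O(69)) - 46267 = (-7971 + 69**2) - 46267 = (-7971 + 4761) - 46267 = -3210 - 46267 = -49477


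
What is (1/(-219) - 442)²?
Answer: 9370046401/47961 ≈ 1.9537e+5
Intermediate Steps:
(1/(-219) - 442)² = (-1/219 - 442)² = (-96799/219)² = 9370046401/47961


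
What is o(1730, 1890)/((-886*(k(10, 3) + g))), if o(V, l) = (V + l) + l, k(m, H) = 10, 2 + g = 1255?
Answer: -2755/559509 ≈ -0.0049240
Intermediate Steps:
g = 1253 (g = -2 + 1255 = 1253)
o(V, l) = V + 2*l
o(1730, 1890)/((-886*(k(10, 3) + g))) = (1730 + 2*1890)/((-886*(10 + 1253))) = (1730 + 3780)/((-886*1263)) = 5510/(-1119018) = 5510*(-1/1119018) = -2755/559509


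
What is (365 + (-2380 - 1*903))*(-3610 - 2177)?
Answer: 16886466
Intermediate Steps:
(365 + (-2380 - 1*903))*(-3610 - 2177) = (365 + (-2380 - 903))*(-5787) = (365 - 3283)*(-5787) = -2918*(-5787) = 16886466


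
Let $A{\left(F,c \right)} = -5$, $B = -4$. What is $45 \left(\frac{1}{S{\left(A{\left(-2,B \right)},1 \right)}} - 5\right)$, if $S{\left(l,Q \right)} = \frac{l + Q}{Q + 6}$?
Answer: $- \frac{1215}{4} \approx -303.75$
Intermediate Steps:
$S{\left(l,Q \right)} = \frac{Q + l}{6 + Q}$
$45 \left(\frac{1}{S{\left(A{\left(-2,B \right)},1 \right)}} - 5\right) = 45 \left(\frac{1}{\frac{1}{6 + 1} \left(1 - 5\right)} - 5\right) = 45 \left(\frac{1}{\frac{1}{7} \left(-4\right)} - 5\right) = 45 \left(\frac{1}{- \frac{4}{7}} - 5\right) = 45 \left(- \frac{7}{4} - 5\right) = 45 \left(- \frac{27}{4}\right) = - \frac{1215}{4}$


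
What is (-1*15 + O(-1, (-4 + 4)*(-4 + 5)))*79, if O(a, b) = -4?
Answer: -1501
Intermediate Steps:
(-1*15 + O(-1, (-4 + 4)*(-4 + 5)))*79 = (-1*15 - 4)*79 = (-15 - 4)*79 = -19*79 = -1501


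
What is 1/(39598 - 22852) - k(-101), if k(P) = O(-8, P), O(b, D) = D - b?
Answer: 1557379/16746 ≈ 93.000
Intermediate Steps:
k(P) = 8 + P (k(P) = P - 1*(-8) = P + 8 = 8 + P)
1/(39598 - 22852) - k(-101) = 1/(39598 - 22852) - (8 - 101) = 1/16746 - 1*(-93) = 1/16746 + 93 = 1557379/16746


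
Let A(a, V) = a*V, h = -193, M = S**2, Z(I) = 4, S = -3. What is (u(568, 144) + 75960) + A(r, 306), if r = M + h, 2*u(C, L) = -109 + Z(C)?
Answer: 39207/2 ≈ 19604.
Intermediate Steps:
M = 9 (M = (-3)**2 = 9)
u(C, L) = -105/2 (u(C, L) = (-109 + 4)/2 = (1/2)*(-105) = -105/2)
r = -184 (r = 9 - 193 = -184)
A(a, V) = V*a
(u(568, 144) + 75960) + A(r, 306) = (-105/2 + 75960) + 306*(-184) = 151815/2 - 56304 = 39207/2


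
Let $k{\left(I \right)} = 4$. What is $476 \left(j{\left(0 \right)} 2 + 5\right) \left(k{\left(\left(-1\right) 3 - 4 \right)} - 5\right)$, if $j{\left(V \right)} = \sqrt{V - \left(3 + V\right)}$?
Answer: $-2380 - 952 i \sqrt{3} \approx -2380.0 - 1648.9 i$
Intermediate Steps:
$j{\left(V \right)} = i \sqrt{3}$ ($j{\left(V \right)} = \sqrt{-3} = i \sqrt{3}$)
$476 \left(j{\left(0 \right)} 2 + 5\right) \left(k{\left(\left(-1\right) 3 - 4 \right)} - 5\right) = 476 \left(i \sqrt{3} \cdot 2 + 5\right) \left(4 - 5\right) = 476 \left(2 i \sqrt{3} + 5\right) \left(-1\right) = 476 \left(5 + 2 i \sqrt{3}\right) \left(-1\right) = 476 \left(-5 - 2 i \sqrt{3}\right) = -2380 - 952 i \sqrt{3}$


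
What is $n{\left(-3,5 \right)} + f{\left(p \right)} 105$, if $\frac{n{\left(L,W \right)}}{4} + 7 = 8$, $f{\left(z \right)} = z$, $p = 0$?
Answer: $4$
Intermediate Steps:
$n{\left(L,W \right)} = 4$ ($n{\left(L,W \right)} = -28 + 4 \cdot 8 = -28 + 32 = 4$)
$n{\left(-3,5 \right)} + f{\left(p \right)} 105 = 4 + 0 \cdot 105 = 4 + 0 = 4$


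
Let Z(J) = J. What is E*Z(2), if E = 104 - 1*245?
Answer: -282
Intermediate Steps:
E = -141 (E = 104 - 245 = -141)
E*Z(2) = -141*2 = -282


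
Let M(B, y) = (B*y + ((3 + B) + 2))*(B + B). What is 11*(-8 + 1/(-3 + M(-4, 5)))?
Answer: -13101/149 ≈ -87.926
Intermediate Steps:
M(B, y) = 2*B*(5 + B + B*y) (M(B, y) = (B*y + (5 + B))*(2*B) = (5 + B + B*y)*(2*B) = 2*B*(5 + B + B*y))
11*(-8 + 1/(-3 + M(-4, 5))) = 11*(-8 + 1/(-3 + 2*(-4)*(5 - 4 - 4*5))) = 11*(-8 + 1/(-3 + 2*(-4)*(5 - 4 - 20))) = 11*(-8 + 1/(-3 + 2*(-4)*(-19))) = 11*(-8 + 1/(-3 + 152)) = 11*(-8 + 1/149) = 11*(-1191/149) = -13101/149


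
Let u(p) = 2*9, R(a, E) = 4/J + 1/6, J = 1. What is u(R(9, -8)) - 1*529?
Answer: -511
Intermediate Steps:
R(a, E) = 25/6 (R(a, E) = 4/1 + 1/6 = 4*1 + 1*(1/6) = 4 + 1/6 = 25/6)
u(p) = 18
u(R(9, -8)) - 1*529 = 18 - 1*529 = 18 - 529 = -511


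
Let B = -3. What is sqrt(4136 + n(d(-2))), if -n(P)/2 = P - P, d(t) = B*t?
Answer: 2*sqrt(1034) ≈ 64.312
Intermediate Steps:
d(t) = -3*t
n(P) = 0 (n(P) = -2*(P - P) = -2*0 = 0)
sqrt(4136 + n(d(-2))) = sqrt(4136 + 0) = sqrt(4136) = 2*sqrt(1034)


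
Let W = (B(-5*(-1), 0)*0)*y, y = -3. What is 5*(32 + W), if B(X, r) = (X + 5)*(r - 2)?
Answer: 160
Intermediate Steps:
B(X, r) = (-2 + r)*(5 + X) (B(X, r) = (5 + X)*(-2 + r) = (-2 + r)*(5 + X))
W = 0 (W = ((-10 - (-10)*(-1) + 5*0 - 5*(-1)*0)*0)*(-3) = ((-10 - 2*5 + 0 + 5*0)*0)*(-3) = ((-10 - 10 + 0 + 0)*0)*(-3) = -20*0*(-3) = 0*(-3) = 0)
5*(32 + W) = 5*(32 + 0) = 5*32 = 160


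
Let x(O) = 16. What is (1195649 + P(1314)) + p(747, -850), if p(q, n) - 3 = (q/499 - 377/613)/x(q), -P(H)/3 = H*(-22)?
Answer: 1569048657495/1223548 ≈ 1.2824e+6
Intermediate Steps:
P(H) = 66*H (P(H) = -3*H*(-22) = -(-66)*H = 66*H)
p(q, n) = 29047/9808 + q/7984 (p(q, n) = 3 + (q/499 - 377/613)/16 = 3 + (q*(1/499) - 377*1/613)*(1/16) = 3 + (q/499 - 377/613)*(1/16) = 3 + (-377/613 + q/499)*(1/16) = 3 + (-377/9808 + q/7984) = 29047/9808 + q/7984)
(1195649 + P(1314)) + p(747, -850) = (1195649 + 66*1314) + (29047/9808 + (1/7984)*747) = (1195649 + 86724) + (29047/9808 + 747/7984) = 1282373 + 3738091/1223548 = 1569048657495/1223548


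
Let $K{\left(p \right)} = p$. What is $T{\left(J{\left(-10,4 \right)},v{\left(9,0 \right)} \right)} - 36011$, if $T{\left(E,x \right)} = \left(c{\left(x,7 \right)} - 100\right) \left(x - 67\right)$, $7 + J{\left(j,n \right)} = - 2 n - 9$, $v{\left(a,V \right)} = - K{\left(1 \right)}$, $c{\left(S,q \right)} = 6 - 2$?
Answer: $-29483$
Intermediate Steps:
$c{\left(S,q \right)} = 4$
$v{\left(a,V \right)} = -1$ ($v{\left(a,V \right)} = \left(-1\right) 1 = -1$)
$J{\left(j,n \right)} = -16 - 2 n$ ($J{\left(j,n \right)} = -7 - \left(9 + 2 n\right) = -16 - 2 n$)
$T{\left(E,x \right)} = 6432 - 96 x$ ($T{\left(E,x \right)} = \left(4 - 100\right) \left(x - 67\right) = - 96 \left(-67 + x\right) = 6432 - 96 x$)
$T{\left(J{\left(-10,4 \right)},v{\left(9,0 \right)} \right)} - 36011 = \left(6432 - -96\right) - 36011 = \left(6432 + 96\right) - 36011 = 6528 - 36011 = -29483$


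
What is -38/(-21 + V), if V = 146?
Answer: -38/125 ≈ -0.30400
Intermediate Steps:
-38/(-21 + V) = -38/(-21 + 146) = -38/125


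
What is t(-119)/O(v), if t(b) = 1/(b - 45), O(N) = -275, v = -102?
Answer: 1/45100 ≈ 2.2173e-5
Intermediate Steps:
t(b) = 1/(-45 + b)
t(-119)/O(v) = 1/(-45 - 119*(-275)) = -1/275/(-164) = -1/164*(-1/275) = 1/45100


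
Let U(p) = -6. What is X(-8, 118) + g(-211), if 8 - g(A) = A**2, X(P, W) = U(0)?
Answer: -44519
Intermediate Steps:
X(P, W) = -6
g(A) = 8 - A**2
X(-8, 118) + g(-211) = -6 + (8 - 1*(-211)**2) = -6 + (8 - 1*44521) = -6 + (8 - 44521) = -6 - 44513 = -44519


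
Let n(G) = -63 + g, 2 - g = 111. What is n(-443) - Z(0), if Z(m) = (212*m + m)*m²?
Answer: -172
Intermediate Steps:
g = -109 (g = 2 - 1*111 = 2 - 111 = -109)
Z(m) = 213*m³ (Z(m) = (213*m)*m² = 213*m³)
n(G) = -172 (n(G) = -63 - 109 = -172)
n(-443) - Z(0) = -172 - 213*0³ = -172 - 213*0 = -172 - 1*0 = -172 + 0 = -172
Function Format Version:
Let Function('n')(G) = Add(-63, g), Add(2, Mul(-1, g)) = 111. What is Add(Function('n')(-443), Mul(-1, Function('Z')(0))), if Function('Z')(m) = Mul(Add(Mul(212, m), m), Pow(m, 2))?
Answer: -172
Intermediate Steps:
g = -109 (g = Add(2, Mul(-1, 111)) = Add(2, -111) = -109)
Function('Z')(m) = Mul(213, Pow(m, 3)) (Function('Z')(m) = Mul(Mul(213, m), Pow(m, 2)) = Mul(213, Pow(m, 3)))
Function('n')(G) = -172 (Function('n')(G) = Add(-63, -109) = -172)
Add(Function('n')(-443), Mul(-1, Function('Z')(0))) = Add(-172, Mul(-1, Mul(213, Pow(0, 3)))) = Add(-172, Mul(-1, Mul(213, 0))) = Add(-172, Mul(-1, 0)) = Add(-172, 0) = -172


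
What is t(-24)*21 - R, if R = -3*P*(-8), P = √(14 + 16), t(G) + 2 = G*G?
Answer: 12054 - 24*√30 ≈ 11923.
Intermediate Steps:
t(G) = -2 + G² (t(G) = -2 + G*G = -2 + G²)
P = √30 ≈ 5.4772
R = 24*√30 (R = -3*√30*(-8) = 24*√30 ≈ 131.45)
t(-24)*21 - R = (-2 + (-24)²)*21 - 24*√30 = (-2 + 576)*21 - 24*√30 = 574*21 - 24*√30 = 12054 - 24*√30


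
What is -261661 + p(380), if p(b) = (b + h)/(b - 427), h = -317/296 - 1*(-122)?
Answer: -3640376107/13912 ≈ -2.6167e+5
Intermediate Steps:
h = 35795/296 (h = -317*1/296 + 122 = -317/296 + 122 = 35795/296 ≈ 120.93)
p(b) = (35795/296 + b)/(-427 + b) (p(b) = (b + 35795/296)/(b - 427) = (35795/296 + b)/(-427 + b))
-261661 + p(380) = -261661 + (35795/296 + 380)/(-427 + 380) = -261661 + (148275/296)/(-47) = -261661 - 1/47*148275/296 = -261661 - 148275/13912 = -3640376107/13912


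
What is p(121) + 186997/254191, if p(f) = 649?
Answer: 165156956/254191 ≈ 649.74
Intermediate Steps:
p(121) + 186997/254191 = 649 + 186997/254191 = 165156956/254191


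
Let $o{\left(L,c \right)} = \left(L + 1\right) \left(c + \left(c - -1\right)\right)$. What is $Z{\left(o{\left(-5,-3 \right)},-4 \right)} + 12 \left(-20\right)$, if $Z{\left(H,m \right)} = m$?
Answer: $-244$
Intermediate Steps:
$o{\left(L,c \right)} = \left(1 + L\right) \left(1 + 2 c\right)$ ($o{\left(L,c \right)} = \left(1 + L\right) \left(c + \left(c + 1\right)\right) = \left(1 + L\right) \left(c + \left(1 + c\right)\right) = \left(1 + L\right) \left(1 + 2 c\right)$)
$Z{\left(o{\left(-5,-3 \right)},-4 \right)} + 12 \left(-20\right) = -4 + 12 \left(-20\right) = -4 - 240 = -244$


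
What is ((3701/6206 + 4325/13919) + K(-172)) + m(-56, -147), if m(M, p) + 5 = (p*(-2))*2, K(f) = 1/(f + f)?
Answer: 8675406541075/14857586008 ≈ 583.90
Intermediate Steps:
K(f) = 1/(2*f)
m(M, p) = -5 - 4*p (m(M, p) = -5 + (p*(-2))*2 = -5 - 2*p*2 = -5 - 4*p)
((3701/6206 + 4325/13919) + K(-172)) + m(-56, -147) = ((3701/6206 + 4325/13919) + (½)/(-172)) + (-5 - 4*(-147)) = ((3701*(1/6206) + 4325*(1/13919)) + (½)*(-1/172)) + (-5 + 588) = ((3701/6206 + 4325/13919) - 1/344) + 583 = (78355169/86381314 - 1/344) + 583 = 13433898411/14857586008 + 583 = 8675406541075/14857586008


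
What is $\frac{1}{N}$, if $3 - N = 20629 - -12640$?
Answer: $- \frac{1}{33266} \approx -3.0061 \cdot 10^{-5}$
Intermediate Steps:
$N = -33266$ ($N = 3 - \left(20629 - -12640\right) = 3 - \left(20629 + 12640\right) = 3 - 33269 = -33266$)
$\frac{1}{N} = \frac{1}{-33266} = - \frac{1}{33266}$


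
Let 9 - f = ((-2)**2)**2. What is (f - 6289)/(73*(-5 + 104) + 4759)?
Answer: -3148/5993 ≈ -0.52528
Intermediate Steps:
f = -7 (f = 9 - ((-2)**2)**2 = 9 - 1*4**2 = 9 - 1*16 = 9 - 16 = -7)
(f - 6289)/(73*(-5 + 104) + 4759) = (-7 - 6289)/(73*(-5 + 104) + 4759) = -6296/(73*99 + 4759) = -6296/(7227 + 4759) = -6296/11986 = -6296*1/11986 = -3148/5993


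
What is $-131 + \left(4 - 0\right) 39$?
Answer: $25$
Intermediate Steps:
$-131 + \left(4 - 0\right) 39 = -131 + \left(4 + 0\right) 39 = -131 + 4 \cdot 39 = -131 + 156 = 25$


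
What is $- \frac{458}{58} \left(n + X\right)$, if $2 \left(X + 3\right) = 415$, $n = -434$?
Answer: $\frac{105111}{58} \approx 1812.3$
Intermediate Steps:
$X = \frac{409}{2}$ ($X = -3 + \frac{1}{2} \cdot 415 = -3 + \frac{415}{2} = \frac{409}{2} \approx 204.5$)
$- \frac{458}{58} \left(n + X\right) = - \frac{458}{58} \left(-434 + \frac{409}{2}\right) = \left(-458\right) \frac{1}{58} \left(- \frac{459}{2}\right) = \left(- \frac{229}{29}\right) \left(- \frac{459}{2}\right) = \frac{105111}{58}$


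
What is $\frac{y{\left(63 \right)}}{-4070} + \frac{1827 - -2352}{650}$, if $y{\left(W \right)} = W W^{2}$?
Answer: $- \frac{7276101}{132275} \approx -55.007$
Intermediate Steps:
$y{\left(W \right)} = W^{3}$
$\frac{y{\left(63 \right)}}{-4070} + \frac{1827 - -2352}{650} = \frac{63^{3}}{-4070} + \frac{1827 - -2352}{650} = 250047 \left(- \frac{1}{4070}\right) + \left(1827 + 2352\right) \frac{1}{650} = - \frac{250047}{4070} + 4179 \cdot \frac{1}{650} = - \frac{250047}{4070} + \frac{4179}{650} = - \frac{7276101}{132275}$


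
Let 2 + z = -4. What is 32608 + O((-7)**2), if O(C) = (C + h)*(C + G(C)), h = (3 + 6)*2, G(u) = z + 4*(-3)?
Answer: 34685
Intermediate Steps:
z = -6 (z = -2 - 4 = -6)
G(u) = -18 (G(u) = -6 + 4*(-3) = -6 - 12 = -18)
h = 18 (h = 9*2 = 18)
O(C) = (-18 + C)*(18 + C) (O(C) = (C + 18)*(C - 18) = (18 + C)*(-18 + C) = (-18 + C)*(18 + C))
32608 + O((-7)**2) = 32608 + (-324 + ((-7)**2)**2) = 32608 + (-324 + 49**2) = 32608 + (-324 + 2401) = 32608 + 2077 = 34685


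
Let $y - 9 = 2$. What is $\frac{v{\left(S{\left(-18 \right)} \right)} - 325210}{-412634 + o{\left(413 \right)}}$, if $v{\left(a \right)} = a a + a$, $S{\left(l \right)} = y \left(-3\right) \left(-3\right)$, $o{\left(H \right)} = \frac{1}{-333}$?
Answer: $\frac{104998230}{137407123} \approx 0.76414$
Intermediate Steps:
$y = 11$ ($y = 9 + 2 = 11$)
$o{\left(H \right)} = - \frac{1}{333}$
$S{\left(l \right)} = 99$ ($S{\left(l \right)} = 11 \left(-3\right) \left(-3\right) = \left(-33\right) \left(-3\right) = 99$)
$v{\left(a \right)} = a + a^{2}$ ($v{\left(a \right)} = a^{2} + a = a + a^{2}$)
$\frac{v{\left(S{\left(-18 \right)} \right)} - 325210}{-412634 + o{\left(413 \right)}} = \frac{99 \left(1 + 99\right) - 325210}{-412634 - \frac{1}{333}} = \frac{99 \cdot 100 - 325210}{- \frac{137407123}{333}} = \left(9900 - 325210\right) \left(- \frac{333}{137407123}\right) = \left(-315310\right) \left(- \frac{333}{137407123}\right) = \frac{104998230}{137407123}$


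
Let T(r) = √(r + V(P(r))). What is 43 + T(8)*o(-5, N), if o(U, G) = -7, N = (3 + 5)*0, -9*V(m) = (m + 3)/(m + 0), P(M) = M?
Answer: 43 - 7*√1130/12 ≈ 23.391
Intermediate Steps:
V(m) = -(3 + m)/(9*m) (V(m) = -(m + 3)/(9*(m + 0)) = -(3 + m)/(9*m))
N = 0 (N = 8*0 = 0)
T(r) = √(r + (-3 - r)/(9*r))
43 + T(8)*o(-5, N) = 43 + (√(-1 - 3/8 + 9*8)/3)*(-7) = 43 + (√(-1 - 3*⅛ + 72)/3)*(-7) = 43 + (√(-1 - 3/8 + 72)/3)*(-7) = 43 + (√(565/8)/3)*(-7) = 43 + ((√1130/4)/3)*(-7) = 43 + (√1130/12)*(-7) = 43 - 7*√1130/12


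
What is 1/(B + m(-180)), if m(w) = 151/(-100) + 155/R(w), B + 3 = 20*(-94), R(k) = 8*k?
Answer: -7200/13569247 ≈ -0.00053061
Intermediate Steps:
B = -1883 (B = -3 + 20*(-94) = -3 - 1880 = -1883)
m(w) = -151/100 + 155/(8*w) (m(w) = 151/(-100) + 155/((8*w)) = 151*(-1/100) + 155*(1/(8*w)) = -151/100 + 155/(8*w))
1/(B + m(-180)) = 1/(-1883 + (1/200)*(3875 - 302*(-180))/(-180)) = 1/(-1883 + (1/200)*(-1/180)*(3875 + 54360)) = 1/(-1883 + (1/200)*(-1/180)*58235) = 1/(-1883 - 11647/7200) = 1/(-13569247/7200) = -7200/13569247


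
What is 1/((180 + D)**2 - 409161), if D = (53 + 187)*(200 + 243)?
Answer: 1/11341840839 ≈ 8.8169e-11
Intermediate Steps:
D = 106320 (D = 240*443 = 106320)
1/((180 + D)**2 - 409161) = 1/((180 + 106320)**2 - 409161) = 1/(106500**2 - 409161) = 1/(11342250000 - 409161) = 1/11341840839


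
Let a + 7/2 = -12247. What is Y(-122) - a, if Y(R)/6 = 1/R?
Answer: 1494555/122 ≈ 12250.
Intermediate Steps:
a = -24501/2 (a = -7/2 - 12247 = -24501/2 ≈ -12251.)
Y(R) = 6/R
Y(-122) - a = 6/(-122) - 1*(-24501/2) = 6*(-1/122) + 24501/2 = -3/61 + 24501/2 = 1494555/122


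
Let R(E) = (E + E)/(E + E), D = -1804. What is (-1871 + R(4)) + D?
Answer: -3674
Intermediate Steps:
R(E) = 1 (R(E) = (2*E)/((2*E)) = (2*E)*(1/(2*E)) = 1)
(-1871 + R(4)) + D = (-1871 + 1) - 1804 = -1870 - 1804 = -3674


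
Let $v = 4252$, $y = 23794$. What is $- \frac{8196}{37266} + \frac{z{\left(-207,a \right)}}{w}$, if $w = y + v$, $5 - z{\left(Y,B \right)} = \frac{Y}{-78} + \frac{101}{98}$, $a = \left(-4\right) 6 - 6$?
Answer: $- \frac{12199398857}{55480695361} \approx -0.21989$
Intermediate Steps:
$a = -30$ ($a = -24 - 6 = -30$)
$z{\left(Y,B \right)} = \frac{389}{98} + \frac{Y}{78}$ ($z{\left(Y,B \right)} = 5 - \left(\frac{Y}{-78} + \frac{101}{98}\right) = 5 - \left(Y \left(- \frac{1}{78}\right) + 101 \cdot \frac{1}{98}\right) = 5 - \left(- \frac{Y}{78} + \frac{101}{98}\right) = 5 - \left(\frac{101}{98} - \frac{Y}{78}\right) = 5 + \left(- \frac{101}{98} + \frac{Y}{78}\right) = \frac{389}{98} + \frac{Y}{78}$)
$w = 28046$ ($w = 23794 + 4252 = 28046$)
$- \frac{8196}{37266} + \frac{z{\left(-207,a \right)}}{w} = - \frac{8196}{37266} + \frac{\frac{389}{98} + \frac{1}{78} \left(-207\right)}{28046} = \left(-8196\right) \frac{1}{37266} + \left(\frac{389}{98} - \frac{69}{26}\right) \frac{1}{28046} = - \frac{1366}{6211} + \frac{838}{637} \cdot \frac{1}{28046} = - \frac{1366}{6211} + \frac{419}{8932651} = - \frac{12199398857}{55480695361}$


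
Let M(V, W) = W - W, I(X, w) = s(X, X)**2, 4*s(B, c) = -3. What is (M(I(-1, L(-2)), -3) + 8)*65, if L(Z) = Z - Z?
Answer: 520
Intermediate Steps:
L(Z) = 0
s(B, c) = -3/4 (s(B, c) = (1/4)*(-3) = -3/4)
I(X, w) = 9/16 (I(X, w) = (-3/4)**2 = 9/16)
M(V, W) = 0
(M(I(-1, L(-2)), -3) + 8)*65 = (0 + 8)*65 = 8*65 = 520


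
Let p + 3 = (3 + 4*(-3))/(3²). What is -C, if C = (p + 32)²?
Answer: -784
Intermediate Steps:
p = -4 (p = -3 + (3 + 4*(-3))/(3²) = -3 + (3 - 12)/9 = -3 - 9*⅑ = -3 - 1 = -4)
C = 784 (C = (-4 + 32)² = 28² = 784)
-C = -1*784 = -784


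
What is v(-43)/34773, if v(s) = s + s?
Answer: -86/34773 ≈ -0.0024732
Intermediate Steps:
v(s) = 2*s
v(-43)/34773 = (2*(-43))/34773 = -86*1/34773 = -86/34773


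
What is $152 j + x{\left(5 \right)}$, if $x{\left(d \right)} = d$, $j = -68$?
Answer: $-10331$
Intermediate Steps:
$152 j + x{\left(5 \right)} = 152 \left(-68\right) + 5 = -10336 + 5 = -10331$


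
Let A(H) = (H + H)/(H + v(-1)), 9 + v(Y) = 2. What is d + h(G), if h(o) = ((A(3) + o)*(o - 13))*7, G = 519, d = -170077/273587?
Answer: 501480697118/273587 ≈ 1.8330e+6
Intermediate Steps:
d = -170077/273587 (d = -170077*1/273587 = -170077/273587 ≈ -0.62166)
v(Y) = -7 (v(Y) = -9 + 2 = -7)
A(H) = 2*H/(-7 + H) (A(H) = (H + H)/(H - 7) = (2*H)/(-7 + H) = 2*H/(-7 + H))
h(o) = 7*(-13 + o)*(-3/2 + o) (h(o) = ((2*3/(-7 + 3) + o)*(o - 13))*7 = ((2*3/(-4) + o)*(-13 + o))*7 = ((2*3*(-¼) + o)*(-13 + o))*7 = ((-3/2 + o)*(-13 + o))*7 = ((-13 + o)*(-3/2 + o))*7 = 7*(-13 + o)*(-3/2 + o))
d + h(G) = -170077/273587 + (273/2 + 7*519² - 203/2*519) = -170077/273587 + (273/2 + 7*269361 - 105357/2) = -170077/273587 + (273/2 + 1885527 - 105357/2) = -170077/273587 + 1832985 = 501480697118/273587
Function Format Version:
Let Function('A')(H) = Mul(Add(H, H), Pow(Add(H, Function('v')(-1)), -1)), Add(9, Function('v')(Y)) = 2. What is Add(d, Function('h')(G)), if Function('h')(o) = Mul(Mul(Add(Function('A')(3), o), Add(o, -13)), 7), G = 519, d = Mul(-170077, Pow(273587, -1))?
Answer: Rational(501480697118, 273587) ≈ 1.8330e+6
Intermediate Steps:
d = Rational(-170077, 273587) (d = Mul(-170077, Rational(1, 273587)) = Rational(-170077, 273587) ≈ -0.62166)
Function('v')(Y) = -7 (Function('v')(Y) = Add(-9, 2) = -7)
Function('A')(H) = Mul(2, H, Pow(Add(-7, H), -1)) (Function('A')(H) = Mul(Add(H, H), Pow(Add(H, -7), -1)) = Mul(Mul(2, H), Pow(Add(-7, H), -1)) = Mul(2, H, Pow(Add(-7, H), -1)))
Function('h')(o) = Mul(7, Add(-13, o), Add(Rational(-3, 2), o)) (Function('h')(o) = Mul(Mul(Add(Mul(2, 3, Pow(Add(-7, 3), -1)), o), Add(o, -13)), 7) = Mul(Mul(Add(Mul(2, 3, Pow(-4, -1)), o), Add(-13, o)), 7) = Mul(Mul(Add(Mul(2, 3, Rational(-1, 4)), o), Add(-13, o)), 7) = Mul(Mul(Add(Rational(-3, 2), o), Add(-13, o)), 7) = Mul(Mul(Add(-13, o), Add(Rational(-3, 2), o)), 7) = Mul(7, Add(-13, o), Add(Rational(-3, 2), o)))
Add(d, Function('h')(G)) = Add(Rational(-170077, 273587), Add(Rational(273, 2), Mul(7, Pow(519, 2)), Mul(Rational(-203, 2), 519))) = Add(Rational(-170077, 273587), Add(Rational(273, 2), Mul(7, 269361), Rational(-105357, 2))) = Add(Rational(-170077, 273587), Add(Rational(273, 2), 1885527, Rational(-105357, 2))) = Add(Rational(-170077, 273587), 1832985) = Rational(501480697118, 273587)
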